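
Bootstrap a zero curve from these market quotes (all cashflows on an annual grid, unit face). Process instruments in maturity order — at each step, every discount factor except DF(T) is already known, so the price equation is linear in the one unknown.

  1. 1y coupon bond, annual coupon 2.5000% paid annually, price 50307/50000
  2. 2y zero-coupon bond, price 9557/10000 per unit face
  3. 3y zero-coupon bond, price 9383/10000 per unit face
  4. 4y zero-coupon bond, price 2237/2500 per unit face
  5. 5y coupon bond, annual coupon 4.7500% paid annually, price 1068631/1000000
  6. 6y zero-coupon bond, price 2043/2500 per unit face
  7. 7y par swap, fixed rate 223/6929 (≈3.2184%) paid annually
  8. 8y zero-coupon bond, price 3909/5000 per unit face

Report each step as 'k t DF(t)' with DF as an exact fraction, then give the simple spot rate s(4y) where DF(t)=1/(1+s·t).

1 1 1227/1250
2 2 9557/10000
3 3 9383/10000
4 4 2237/2500
5 5 2123/2500
6 6 2043/2500
7 7 7993/10000
8 8 3909/5000
s(4y) = (1/(2237/2500) − 1)/(4) = 263/8948 ≈ 2.9392%

step 1 [1y] bond c/1=1/40: DF=(50307/50000 − 1/40·(0))/(1+1/40) = 1227/1250 ≈ 0.981600
step 2 [2y] zero: DF = P = 9557/10000 ≈ 0.955700
step 3 [3y] zero: DF = P = 9383/10000 ≈ 0.938300
step 4 [4y] zero: DF = P = 2237/2500 ≈ 0.894800
step 5 [5y] bond c/1=19/400: DF=(1068631/1000000 − 19/400·(0.981600+0.955700+0.938300+0.894800))/(1+19/400) = 2123/2500 ≈ 0.849200
step 6 [6y] zero: DF = P = 2043/2500 ≈ 0.817200
step 7 [7y] swap r/1=223/6929: DF=(1 − 223/6929·(0.981600+0.955700+0.938300+0.894800+0.849200+0.817200))/(1+223/6929) = 7993/10000 ≈ 0.799300
step 8 [8y] zero: DF = P = 3909/5000 ≈ 0.781800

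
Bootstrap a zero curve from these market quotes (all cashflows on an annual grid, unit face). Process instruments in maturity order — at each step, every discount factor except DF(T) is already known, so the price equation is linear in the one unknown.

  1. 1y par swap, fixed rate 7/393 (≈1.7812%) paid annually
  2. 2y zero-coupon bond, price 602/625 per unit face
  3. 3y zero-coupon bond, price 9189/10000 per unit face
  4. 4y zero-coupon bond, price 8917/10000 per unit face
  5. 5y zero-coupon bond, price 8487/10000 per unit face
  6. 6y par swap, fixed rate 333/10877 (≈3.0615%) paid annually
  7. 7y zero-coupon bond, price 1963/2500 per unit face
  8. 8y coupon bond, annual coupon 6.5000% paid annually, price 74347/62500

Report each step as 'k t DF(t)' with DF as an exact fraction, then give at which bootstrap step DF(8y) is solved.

step 1 [1y] swap r/1=7/393: DF=(1 − 7/393·(0))/(1+7/393) = 393/400 ≈ 0.982500
step 2 [2y] zero: DF = P = 602/625 ≈ 0.963200
step 3 [3y] zero: DF = P = 9189/10000 ≈ 0.918900
step 4 [4y] zero: DF = P = 8917/10000 ≈ 0.891700
step 5 [5y] zero: DF = P = 8487/10000 ≈ 0.848700
step 6 [6y] swap r/1=333/10877: DF=(1 − 333/10877·(0.982500+0.963200+0.918900+0.891700+0.848700))/(1+333/10877) = 1667/2000 ≈ 0.833500
step 7 [7y] zero: DF = P = 1963/2500 ≈ 0.785200
step 8 [8y] bond c/1=13/200: DF=(74347/62500 − 13/200·(0.982500+0.963200+0.918900+0.891700+0.848700+0.833500+0.785200))/(1+13/200) = 7371/10000 ≈ 0.737100

1 1 393/400
2 2 602/625
3 3 9189/10000
4 4 8917/10000
5 5 8487/10000
6 6 1667/2000
7 7 1963/2500
8 8 7371/10000
DF(8y) is solved at step 8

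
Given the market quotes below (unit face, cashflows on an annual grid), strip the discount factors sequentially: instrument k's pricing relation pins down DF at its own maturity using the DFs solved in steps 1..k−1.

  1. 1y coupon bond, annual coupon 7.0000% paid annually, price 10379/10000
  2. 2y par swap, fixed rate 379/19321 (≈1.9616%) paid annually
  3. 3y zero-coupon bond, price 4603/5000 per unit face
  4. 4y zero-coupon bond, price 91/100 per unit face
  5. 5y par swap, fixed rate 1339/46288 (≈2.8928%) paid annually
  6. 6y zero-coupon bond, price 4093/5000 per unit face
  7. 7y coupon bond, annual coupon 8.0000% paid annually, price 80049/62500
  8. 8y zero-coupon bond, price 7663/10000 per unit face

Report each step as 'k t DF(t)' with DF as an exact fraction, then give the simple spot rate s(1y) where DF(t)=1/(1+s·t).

1 1 97/100
2 2 9621/10000
3 3 4603/5000
4 4 91/100
5 5 8661/10000
6 6 4093/5000
7 7 489/625
8 8 7663/10000
s(1y) = (1/(97/100) − 1)/(1) = 3/97 ≈ 3.0928%

step 1 [1y] bond c/1=7/100: DF=(10379/10000 − 7/100·(0))/(1+7/100) = 97/100 ≈ 0.970000
step 2 [2y] swap r/1=379/19321: DF=(1 − 379/19321·(0.970000))/(1+379/19321) = 9621/10000 ≈ 0.962100
step 3 [3y] zero: DF = P = 4603/5000 ≈ 0.920600
step 4 [4y] zero: DF = P = 91/100 ≈ 0.910000
step 5 [5y] swap r/1=1339/46288: DF=(1 − 1339/46288·(0.970000+0.962100+0.920600+0.910000))/(1+1339/46288) = 8661/10000 ≈ 0.866100
step 6 [6y] zero: DF = P = 4093/5000 ≈ 0.818600
step 7 [7y] bond c/1=2/25: DF=(80049/62500 − 2/25·(0.970000+0.962100+0.920600+0.910000+0.866100+0.818600))/(1+2/25) = 489/625 ≈ 0.782400
step 8 [8y] zero: DF = P = 7663/10000 ≈ 0.766300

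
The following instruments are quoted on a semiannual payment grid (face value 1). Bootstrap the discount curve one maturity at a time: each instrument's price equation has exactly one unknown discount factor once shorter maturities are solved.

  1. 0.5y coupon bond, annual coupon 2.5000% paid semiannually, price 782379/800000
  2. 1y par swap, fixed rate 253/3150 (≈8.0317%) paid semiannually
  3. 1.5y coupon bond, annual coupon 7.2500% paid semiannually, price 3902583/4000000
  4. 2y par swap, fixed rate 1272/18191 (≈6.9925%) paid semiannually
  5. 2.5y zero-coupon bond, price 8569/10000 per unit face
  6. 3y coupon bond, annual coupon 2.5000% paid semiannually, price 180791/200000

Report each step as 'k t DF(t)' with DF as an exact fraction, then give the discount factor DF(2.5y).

step 1 [0.5y] bond c/2=1/80: DF=(782379/800000 − 1/80·(0))/(1+1/80) = 9659/10000 ≈ 0.965900
step 2 [1y] swap r/2=253/6300: DF=(1 − 253/6300·(0.965900))/(1+253/6300) = 9241/10000 ≈ 0.924100
step 3 [1.5y] bond c/2=29/800: DF=(3902583/4000000 − 29/800·(0.965900+0.924100))/(1+29/800) = 4377/5000 ≈ 0.875400
step 4 [2y] swap r/2=636/18191: DF=(1 − 636/18191·(0.965900+0.924100+0.875400))/(1+636/18191) = 1091/1250 ≈ 0.872800
step 5 [2.5y] zero: DF = P = 8569/10000 ≈ 0.856900
step 6 [3y] bond c/2=1/80: DF=(180791/200000 − 1/80·(0.965900+0.924100+0.875400+0.872800+0.856900))/(1+1/80) = 8373/10000 ≈ 0.837300

1 1/2 9659/10000
2 1 9241/10000
3 3/2 4377/5000
4 2 1091/1250
5 5/2 8569/10000
6 3 8373/10000
DF(2.5y) = 8569/10000 ≈ 0.856900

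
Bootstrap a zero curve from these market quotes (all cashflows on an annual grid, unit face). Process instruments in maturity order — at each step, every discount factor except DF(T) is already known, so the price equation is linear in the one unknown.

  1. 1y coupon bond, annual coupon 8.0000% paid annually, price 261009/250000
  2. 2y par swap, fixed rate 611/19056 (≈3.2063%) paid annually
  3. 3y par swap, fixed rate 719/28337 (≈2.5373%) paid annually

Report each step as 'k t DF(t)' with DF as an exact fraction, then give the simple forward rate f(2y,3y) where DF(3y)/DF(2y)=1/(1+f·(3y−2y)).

1 1 9667/10000
2 2 9389/10000
3 3 9281/10000
f(2y,3y) = ((9389/10000)/(9281/10000) − 1)/(1) = 108/9281 ≈ 1.1637%

step 1 [1y] bond c/1=2/25: DF=(261009/250000 − 2/25·(0))/(1+2/25) = 9667/10000 ≈ 0.966700
step 2 [2y] swap r/1=611/19056: DF=(1 − 611/19056·(0.966700))/(1+611/19056) = 9389/10000 ≈ 0.938900
step 3 [3y] swap r/1=719/28337: DF=(1 − 719/28337·(0.966700+0.938900))/(1+719/28337) = 9281/10000 ≈ 0.928100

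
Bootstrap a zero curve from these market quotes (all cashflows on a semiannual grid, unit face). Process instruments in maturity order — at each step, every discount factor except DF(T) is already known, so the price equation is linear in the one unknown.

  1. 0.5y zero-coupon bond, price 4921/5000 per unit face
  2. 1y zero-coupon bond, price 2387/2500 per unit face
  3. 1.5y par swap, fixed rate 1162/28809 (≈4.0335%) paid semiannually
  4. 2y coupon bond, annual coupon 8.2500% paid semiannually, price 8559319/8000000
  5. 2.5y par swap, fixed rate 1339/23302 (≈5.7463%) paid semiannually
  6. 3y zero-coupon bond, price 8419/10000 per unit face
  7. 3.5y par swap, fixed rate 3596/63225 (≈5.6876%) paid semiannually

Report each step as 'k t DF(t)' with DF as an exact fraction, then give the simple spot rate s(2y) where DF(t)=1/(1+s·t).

step 1 [0.5y] zero: DF = P = 4921/5000 ≈ 0.984200
step 2 [1y] zero: DF = P = 2387/2500 ≈ 0.954800
step 3 [1.5y] swap r/2=581/28809: DF=(1 − 581/28809·(0.984200+0.954800))/(1+581/28809) = 9419/10000 ≈ 0.941900
step 4 [2y] bond c/2=33/800: DF=(8559319/8000000 − 33/800·(0.984200+0.954800+0.941900))/(1+33/800) = 4567/5000 ≈ 0.913400
step 5 [2.5y] swap r/2=1339/46604: DF=(1 − 1339/46604·(0.984200+0.954800+0.941900+0.913400))/(1+1339/46604) = 8661/10000 ≈ 0.866100
step 6 [3y] zero: DF = P = 8419/10000 ≈ 0.841900
step 7 [3.5y] swap r/2=1798/63225: DF=(1 − 1798/63225·(0.984200+0.954800+0.941900+0.913400+0.866100+0.841900))/(1+1798/63225) = 4101/5000 ≈ 0.820200

1 1/2 4921/5000
2 1 2387/2500
3 3/2 9419/10000
4 2 4567/5000
5 5/2 8661/10000
6 3 8419/10000
7 7/2 4101/5000
s(2y) = (1/(4567/5000) − 1)/(2) = 433/9134 ≈ 4.7405%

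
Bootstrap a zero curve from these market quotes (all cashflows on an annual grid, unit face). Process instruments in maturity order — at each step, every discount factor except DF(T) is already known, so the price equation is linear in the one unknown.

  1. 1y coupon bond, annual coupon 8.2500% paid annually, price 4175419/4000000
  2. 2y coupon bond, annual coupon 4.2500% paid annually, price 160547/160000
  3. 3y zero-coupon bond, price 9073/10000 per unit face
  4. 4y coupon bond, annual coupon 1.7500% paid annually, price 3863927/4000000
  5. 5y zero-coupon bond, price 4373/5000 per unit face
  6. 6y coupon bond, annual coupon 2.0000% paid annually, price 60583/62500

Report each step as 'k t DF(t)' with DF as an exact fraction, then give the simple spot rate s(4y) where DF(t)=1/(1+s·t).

1 1 9643/10000
2 2 577/625
3 3 9073/10000
4 4 9013/10000
5 5 4373/5000
6 6 8607/10000
s(4y) = (1/(9013/10000) − 1)/(4) = 987/36052 ≈ 2.7377%

step 1 [1y] bond c/1=33/400: DF=(4175419/4000000 − 33/400·(0))/(1+33/400) = 9643/10000 ≈ 0.964300
step 2 [2y] bond c/1=17/400: DF=(160547/160000 − 17/400·(0.964300))/(1+17/400) = 577/625 ≈ 0.923200
step 3 [3y] zero: DF = P = 9073/10000 ≈ 0.907300
step 4 [4y] bond c/1=7/400: DF=(3863927/4000000 − 7/400·(0.964300+0.923200+0.907300))/(1+7/400) = 9013/10000 ≈ 0.901300
step 5 [5y] zero: DF = P = 4373/5000 ≈ 0.874600
step 6 [6y] bond c/1=1/50: DF=(60583/62500 − 1/50·(0.964300+0.923200+0.907300+0.901300+0.874600))/(1+1/50) = 8607/10000 ≈ 0.860700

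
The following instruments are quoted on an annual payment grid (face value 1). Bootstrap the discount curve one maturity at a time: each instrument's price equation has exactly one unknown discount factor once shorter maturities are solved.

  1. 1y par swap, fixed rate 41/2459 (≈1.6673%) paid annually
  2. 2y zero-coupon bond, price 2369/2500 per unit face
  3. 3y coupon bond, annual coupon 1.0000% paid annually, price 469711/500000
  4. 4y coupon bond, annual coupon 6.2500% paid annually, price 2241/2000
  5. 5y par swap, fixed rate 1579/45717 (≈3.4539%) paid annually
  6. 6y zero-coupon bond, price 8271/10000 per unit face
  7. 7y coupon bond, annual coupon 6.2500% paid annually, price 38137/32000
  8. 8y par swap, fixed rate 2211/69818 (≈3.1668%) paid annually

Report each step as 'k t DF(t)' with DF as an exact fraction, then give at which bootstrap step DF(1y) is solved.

step 1 [1y] swap r/1=41/2459: DF=(1 − 41/2459·(0))/(1+41/2459) = 2459/2500 ≈ 0.983600
step 2 [2y] zero: DF = P = 2369/2500 ≈ 0.947600
step 3 [3y] bond c/1=1/100: DF=(469711/500000 − 1/100·(0.983600+0.947600))/(1+1/100) = 911/1000 ≈ 0.911000
step 4 [4y] bond c/1=1/16: DF=(2241/2000 − 1/16·(0.983600+0.947600+0.911000))/(1+1/16) = 4437/5000 ≈ 0.887400
step 5 [5y] swap r/1=1579/45717: DF=(1 − 1579/45717·(0.983600+0.947600+0.911000+0.887400))/(1+1579/45717) = 8421/10000 ≈ 0.842100
step 6 [6y] zero: DF = P = 8271/10000 ≈ 0.827100
step 7 [7y] bond c/1=1/16: DF=(38137/32000 − 1/16·(0.983600+0.947600+0.911000+0.887400+0.842100+0.827100))/(1+1/16) = 8041/10000 ≈ 0.804100
step 8 [8y] swap r/1=2211/69818: DF=(1 − 2211/69818·(0.983600+0.947600+0.911000+0.887400+0.842100+0.827100+0.804100))/(1+2211/69818) = 7789/10000 ≈ 0.778900

1 1 2459/2500
2 2 2369/2500
3 3 911/1000
4 4 4437/5000
5 5 8421/10000
6 6 8271/10000
7 7 8041/10000
8 8 7789/10000
DF(1y) is solved at step 1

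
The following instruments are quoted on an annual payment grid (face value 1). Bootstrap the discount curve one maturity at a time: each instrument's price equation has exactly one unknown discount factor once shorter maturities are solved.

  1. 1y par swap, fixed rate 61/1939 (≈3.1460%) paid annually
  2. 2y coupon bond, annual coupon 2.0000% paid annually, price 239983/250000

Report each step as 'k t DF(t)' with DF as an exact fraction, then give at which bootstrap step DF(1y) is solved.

1 1 1939/2000
2 2 9221/10000
DF(1y) is solved at step 1

step 1 [1y] swap r/1=61/1939: DF=(1 − 61/1939·(0))/(1+61/1939) = 1939/2000 ≈ 0.969500
step 2 [2y] bond c/1=1/50: DF=(239983/250000 − 1/50·(0.969500))/(1+1/50) = 9221/10000 ≈ 0.922100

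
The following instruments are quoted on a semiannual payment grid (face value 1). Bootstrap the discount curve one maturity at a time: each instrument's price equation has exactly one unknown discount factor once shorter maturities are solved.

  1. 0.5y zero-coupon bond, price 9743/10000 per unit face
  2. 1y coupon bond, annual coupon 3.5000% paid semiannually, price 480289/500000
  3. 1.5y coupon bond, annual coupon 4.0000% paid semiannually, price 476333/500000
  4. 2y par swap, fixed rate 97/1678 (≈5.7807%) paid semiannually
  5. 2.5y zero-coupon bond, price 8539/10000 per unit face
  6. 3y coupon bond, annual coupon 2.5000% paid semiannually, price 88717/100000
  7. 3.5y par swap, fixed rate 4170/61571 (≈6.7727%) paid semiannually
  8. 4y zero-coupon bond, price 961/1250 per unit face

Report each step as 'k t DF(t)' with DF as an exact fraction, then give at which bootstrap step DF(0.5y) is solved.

step 1 [0.5y] zero: DF = P = 9743/10000 ≈ 0.974300
step 2 [1y] bond c/2=7/400: DF=(480289/500000 − 7/400·(0.974300))/(1+7/400) = 9273/10000 ≈ 0.927300
step 3 [1.5y] bond c/2=1/50: DF=(476333/500000 − 1/50·(0.974300+0.927300))/(1+1/50) = 8967/10000 ≈ 0.896700
step 4 [2y] swap r/2=97/3356: DF=(1 − 97/3356·(0.974300+0.927300+0.896700))/(1+97/3356) = 8933/10000 ≈ 0.893300
step 5 [2.5y] zero: DF = P = 8539/10000 ≈ 0.853900
step 6 [3y] bond c/2=1/80: DF=(88717/100000 − 1/80·(0.974300+0.927300+0.896700+0.893300+0.853900))/(1+1/80) = 8201/10000 ≈ 0.820100
step 7 [3.5y] swap r/2=2085/61571: DF=(1 − 2085/61571·(0.974300+0.927300+0.896700+0.893300+0.853900+0.820100))/(1+2085/61571) = 1583/2000 ≈ 0.791500
step 8 [4y] zero: DF = P = 961/1250 ≈ 0.768800

1 1/2 9743/10000
2 1 9273/10000
3 3/2 8967/10000
4 2 8933/10000
5 5/2 8539/10000
6 3 8201/10000
7 7/2 1583/2000
8 4 961/1250
DF(0.5y) is solved at step 1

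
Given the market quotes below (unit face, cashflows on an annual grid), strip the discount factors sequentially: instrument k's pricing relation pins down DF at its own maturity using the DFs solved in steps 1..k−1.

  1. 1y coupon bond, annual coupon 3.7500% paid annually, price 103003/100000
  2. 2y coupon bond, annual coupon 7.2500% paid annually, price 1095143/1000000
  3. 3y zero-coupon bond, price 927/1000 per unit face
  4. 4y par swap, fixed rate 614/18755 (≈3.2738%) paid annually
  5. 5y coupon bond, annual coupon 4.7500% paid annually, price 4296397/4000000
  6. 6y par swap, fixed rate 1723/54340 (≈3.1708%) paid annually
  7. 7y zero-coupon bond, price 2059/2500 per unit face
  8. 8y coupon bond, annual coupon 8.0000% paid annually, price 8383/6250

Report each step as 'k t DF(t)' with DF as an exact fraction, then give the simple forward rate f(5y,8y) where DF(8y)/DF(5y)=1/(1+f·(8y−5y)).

step 1 [1y] bond c/1=3/80: DF=(103003/100000 − 3/80·(0))/(1+3/80) = 1241/1250 ≈ 0.992800
step 2 [2y] bond c/1=29/400: DF=(1095143/1000000 − 29/400·(0.992800))/(1+29/400) = 477/500 ≈ 0.954000
step 3 [3y] zero: DF = P = 927/1000 ≈ 0.927000
step 4 [4y] swap r/1=614/18755: DF=(1 − 614/18755·(0.992800+0.954000+0.927000))/(1+614/18755) = 2193/2500 ≈ 0.877200
step 5 [5y] bond c/1=19/400: DF=(4296397/4000000 − 19/400·(0.992800+0.954000+0.927000+0.877200))/(1+19/400) = 8553/10000 ≈ 0.855300
step 6 [6y] swap r/1=1723/54340: DF=(1 − 1723/54340·(0.992800+0.954000+0.927000+0.877200+0.855300))/(1+1723/54340) = 8277/10000 ≈ 0.827700
step 7 [7y] zero: DF = P = 2059/2500 ≈ 0.823600
step 8 [8y] bond c/1=2/25: DF=(8383/6250 − 2/25·(0.992800+0.954000+0.927000+0.877200+0.855300+0.827700+0.823600))/(1+2/25) = 973/1250 ≈ 0.778400

1 1 1241/1250
2 2 477/500
3 3 927/1000
4 4 2193/2500
5 5 8553/10000
6 6 8277/10000
7 7 2059/2500
8 8 973/1250
f(5y,8y) = ((8553/10000)/(973/1250) − 1)/(3) = 769/23352 ≈ 3.2931%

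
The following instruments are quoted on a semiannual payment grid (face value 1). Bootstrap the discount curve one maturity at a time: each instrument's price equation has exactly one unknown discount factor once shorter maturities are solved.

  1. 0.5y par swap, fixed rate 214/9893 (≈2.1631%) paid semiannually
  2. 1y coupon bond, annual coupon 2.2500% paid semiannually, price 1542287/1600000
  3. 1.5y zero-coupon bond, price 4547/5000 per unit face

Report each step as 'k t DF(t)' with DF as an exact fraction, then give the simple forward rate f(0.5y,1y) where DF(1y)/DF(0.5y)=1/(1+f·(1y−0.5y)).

step 1 [0.5y] swap r/2=107/9893: DF=(1 − 107/9893·(0))/(1+107/9893) = 9893/10000 ≈ 0.989300
step 2 [1y] bond c/2=9/800: DF=(1542287/1600000 − 9/800·(0.989300))/(1+9/800) = 4711/5000 ≈ 0.942200
step 3 [1.5y] zero: DF = P = 4547/5000 ≈ 0.909400

1 1/2 9893/10000
2 1 4711/5000
3 3/2 4547/5000
f(0.5y,1y) = ((9893/10000)/(4711/5000) − 1)/(1/2) = 471/4711 ≈ 9.9979%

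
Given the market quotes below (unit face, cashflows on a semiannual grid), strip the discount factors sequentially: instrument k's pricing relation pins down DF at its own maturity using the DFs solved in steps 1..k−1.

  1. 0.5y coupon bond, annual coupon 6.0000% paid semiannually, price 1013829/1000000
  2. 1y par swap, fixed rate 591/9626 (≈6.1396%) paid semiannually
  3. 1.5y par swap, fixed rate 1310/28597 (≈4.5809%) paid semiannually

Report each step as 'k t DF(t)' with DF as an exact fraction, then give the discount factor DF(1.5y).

1 1/2 9843/10000
2 1 9409/10000
3 3/2 1869/2000
DF(1.5y) = 1869/2000 ≈ 0.934500

step 1 [0.5y] bond c/2=3/100: DF=(1013829/1000000 − 3/100·(0))/(1+3/100) = 9843/10000 ≈ 0.984300
step 2 [1y] swap r/2=591/19252: DF=(1 − 591/19252·(0.984300))/(1+591/19252) = 9409/10000 ≈ 0.940900
step 3 [1.5y] swap r/2=655/28597: DF=(1 − 655/28597·(0.984300+0.940900))/(1+655/28597) = 1869/2000 ≈ 0.934500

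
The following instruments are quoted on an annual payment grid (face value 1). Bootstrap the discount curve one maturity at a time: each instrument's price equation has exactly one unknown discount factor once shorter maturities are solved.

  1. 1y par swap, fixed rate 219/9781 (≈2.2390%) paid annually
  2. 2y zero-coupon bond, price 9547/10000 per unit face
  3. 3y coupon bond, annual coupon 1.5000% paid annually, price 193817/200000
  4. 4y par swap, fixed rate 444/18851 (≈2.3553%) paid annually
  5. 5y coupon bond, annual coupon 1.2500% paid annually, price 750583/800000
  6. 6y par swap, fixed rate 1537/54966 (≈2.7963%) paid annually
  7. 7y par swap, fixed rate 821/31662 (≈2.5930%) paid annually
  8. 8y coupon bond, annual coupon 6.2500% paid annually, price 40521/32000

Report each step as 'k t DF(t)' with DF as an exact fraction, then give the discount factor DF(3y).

step 1 [1y] swap r/1=219/9781: DF=(1 − 219/9781·(0))/(1+219/9781) = 9781/10000 ≈ 0.978100
step 2 [2y] zero: DF = P = 9547/10000 ≈ 0.954700
step 3 [3y] bond c/1=3/200: DF=(193817/200000 − 3/200·(0.978100+0.954700))/(1+3/200) = 4631/5000 ≈ 0.926200
step 4 [4y] swap r/1=444/18851: DF=(1 − 444/18851·(0.978100+0.954700+0.926200))/(1+444/18851) = 1139/1250 ≈ 0.911200
step 5 [5y] bond c/1=1/80: DF=(750583/800000 − 1/80·(0.978100+0.954700+0.926200+0.911200))/(1+1/80) = 8801/10000 ≈ 0.880100
step 6 [6y] swap r/1=1537/54966: DF=(1 − 1537/54966·(0.978100+0.954700+0.926200+0.911200+0.880100))/(1+1537/54966) = 8463/10000 ≈ 0.846300
step 7 [7y] swap r/1=821/31662: DF=(1 − 821/31662·(0.978100+0.954700+0.926200+0.911200+0.880100+0.846300))/(1+821/31662) = 4179/5000 ≈ 0.835800
step 8 [8y] bond c/1=1/16: DF=(40521/32000 − 1/16·(0.978100+0.954700+0.926200+0.911200+0.880100+0.846300+0.835800))/(1+1/16) = 8193/10000 ≈ 0.819300

1 1 9781/10000
2 2 9547/10000
3 3 4631/5000
4 4 1139/1250
5 5 8801/10000
6 6 8463/10000
7 7 4179/5000
8 8 8193/10000
DF(3y) = 4631/5000 ≈ 0.926200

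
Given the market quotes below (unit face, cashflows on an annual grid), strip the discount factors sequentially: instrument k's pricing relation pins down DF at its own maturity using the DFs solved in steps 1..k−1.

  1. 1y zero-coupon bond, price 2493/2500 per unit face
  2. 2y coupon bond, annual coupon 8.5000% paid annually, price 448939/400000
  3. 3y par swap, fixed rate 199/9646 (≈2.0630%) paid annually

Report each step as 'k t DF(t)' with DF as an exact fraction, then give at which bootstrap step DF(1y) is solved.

step 1 [1y] zero: DF = P = 2493/2500 ≈ 0.997200
step 2 [2y] bond c/1=17/200: DF=(448939/400000 − 17/200·(0.997200))/(1+17/200) = 9563/10000 ≈ 0.956300
step 3 [3y] swap r/1=199/9646: DF=(1 − 199/9646·(0.997200+0.956300))/(1+199/9646) = 9403/10000 ≈ 0.940300

1 1 2493/2500
2 2 9563/10000
3 3 9403/10000
DF(1y) is solved at step 1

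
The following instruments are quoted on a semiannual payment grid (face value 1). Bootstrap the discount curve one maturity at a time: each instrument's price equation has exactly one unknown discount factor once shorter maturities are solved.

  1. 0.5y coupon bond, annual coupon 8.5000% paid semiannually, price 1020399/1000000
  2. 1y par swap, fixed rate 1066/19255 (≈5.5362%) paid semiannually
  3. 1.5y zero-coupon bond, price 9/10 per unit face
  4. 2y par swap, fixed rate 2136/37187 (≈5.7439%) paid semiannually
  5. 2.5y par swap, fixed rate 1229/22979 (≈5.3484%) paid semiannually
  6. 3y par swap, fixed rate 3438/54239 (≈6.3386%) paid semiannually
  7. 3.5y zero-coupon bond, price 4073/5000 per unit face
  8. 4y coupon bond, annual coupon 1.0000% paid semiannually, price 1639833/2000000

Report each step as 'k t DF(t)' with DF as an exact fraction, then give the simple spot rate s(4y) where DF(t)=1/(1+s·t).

step 1 [0.5y] bond c/2=17/400: DF=(1020399/1000000 − 17/400·(0))/(1+17/400) = 2447/2500 ≈ 0.978800
step 2 [1y] swap r/2=533/19255: DF=(1 − 533/19255·(0.978800))/(1+533/19255) = 9467/10000 ≈ 0.946700
step 3 [1.5y] zero: DF = P = 9/10 ≈ 0.900000
step 4 [2y] swap r/2=1068/37187: DF=(1 − 1068/37187·(0.978800+0.946700+0.900000))/(1+1068/37187) = 2233/2500 ≈ 0.893200
step 5 [2.5y] swap r/2=1229/45958: DF=(1 − 1229/45958·(0.978800+0.946700+0.900000+0.893200))/(1+1229/45958) = 8771/10000 ≈ 0.877100
step 6 [3y] swap r/2=1719/54239: DF=(1 − 1719/54239·(0.978800+0.946700+0.900000+0.893200+0.877100))/(1+1719/54239) = 8281/10000 ≈ 0.828100
step 7 [3.5y] zero: DF = P = 4073/5000 ≈ 0.814600
step 8 [4y] bond c/2=1/200: DF=(1639833/2000000 − 1/200·(0.978800+0.946700+0.900000+0.893200+0.877100+0.828100+0.814600))/(1+1/200) = 981/1250 ≈ 0.784800

1 1/2 2447/2500
2 1 9467/10000
3 3/2 9/10
4 2 2233/2500
5 5/2 8771/10000
6 3 8281/10000
7 7/2 4073/5000
8 4 981/1250
s(4y) = (1/(981/1250) − 1)/(4) = 269/3924 ≈ 6.8552%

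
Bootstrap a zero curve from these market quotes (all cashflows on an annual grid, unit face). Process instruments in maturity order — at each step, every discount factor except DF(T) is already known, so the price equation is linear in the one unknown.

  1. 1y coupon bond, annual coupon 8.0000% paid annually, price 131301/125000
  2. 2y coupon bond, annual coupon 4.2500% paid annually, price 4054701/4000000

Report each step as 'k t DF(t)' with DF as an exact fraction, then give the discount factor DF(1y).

1 1 4863/5000
2 2 9327/10000
DF(1y) = 4863/5000 ≈ 0.972600

step 1 [1y] bond c/1=2/25: DF=(131301/125000 − 2/25·(0))/(1+2/25) = 4863/5000 ≈ 0.972600
step 2 [2y] bond c/1=17/400: DF=(4054701/4000000 − 17/400·(0.972600))/(1+17/400) = 9327/10000 ≈ 0.932700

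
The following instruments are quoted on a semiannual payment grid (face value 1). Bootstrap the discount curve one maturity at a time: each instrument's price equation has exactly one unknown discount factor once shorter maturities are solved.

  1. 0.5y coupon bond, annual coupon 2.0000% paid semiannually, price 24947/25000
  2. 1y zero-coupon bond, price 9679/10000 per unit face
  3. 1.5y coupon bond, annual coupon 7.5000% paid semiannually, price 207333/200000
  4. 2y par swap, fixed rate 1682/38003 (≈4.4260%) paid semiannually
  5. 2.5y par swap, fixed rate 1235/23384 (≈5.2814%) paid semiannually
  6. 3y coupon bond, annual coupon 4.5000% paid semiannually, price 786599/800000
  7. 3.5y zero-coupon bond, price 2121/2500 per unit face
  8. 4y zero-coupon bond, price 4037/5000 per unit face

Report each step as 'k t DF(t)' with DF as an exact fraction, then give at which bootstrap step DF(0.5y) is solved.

1 1/2 247/250
2 1 9679/10000
3 3/2 1857/2000
4 2 9159/10000
5 5/2 1753/2000
6 3 8587/10000
7 7/2 2121/2500
8 4 4037/5000
DF(0.5y) is solved at step 1

step 1 [0.5y] bond c/2=1/100: DF=(24947/25000 − 1/100·(0))/(1+1/100) = 247/250 ≈ 0.988000
step 2 [1y] zero: DF = P = 9679/10000 ≈ 0.967900
step 3 [1.5y] bond c/2=3/80: DF=(207333/200000 − 3/80·(0.988000+0.967900))/(1+3/80) = 1857/2000 ≈ 0.928500
step 4 [2y] swap r/2=841/38003: DF=(1 − 841/38003·(0.988000+0.967900+0.928500))/(1+841/38003) = 9159/10000 ≈ 0.915900
step 5 [2.5y] swap r/2=1235/46768: DF=(1 − 1235/46768·(0.988000+0.967900+0.928500+0.915900))/(1+1235/46768) = 1753/2000 ≈ 0.876500
step 6 [3y] bond c/2=9/400: DF=(786599/800000 − 9/400·(0.988000+0.967900+0.928500+0.915900+0.876500))/(1+9/400) = 8587/10000 ≈ 0.858700
step 7 [3.5y] zero: DF = P = 2121/2500 ≈ 0.848400
step 8 [4y] zero: DF = P = 4037/5000 ≈ 0.807400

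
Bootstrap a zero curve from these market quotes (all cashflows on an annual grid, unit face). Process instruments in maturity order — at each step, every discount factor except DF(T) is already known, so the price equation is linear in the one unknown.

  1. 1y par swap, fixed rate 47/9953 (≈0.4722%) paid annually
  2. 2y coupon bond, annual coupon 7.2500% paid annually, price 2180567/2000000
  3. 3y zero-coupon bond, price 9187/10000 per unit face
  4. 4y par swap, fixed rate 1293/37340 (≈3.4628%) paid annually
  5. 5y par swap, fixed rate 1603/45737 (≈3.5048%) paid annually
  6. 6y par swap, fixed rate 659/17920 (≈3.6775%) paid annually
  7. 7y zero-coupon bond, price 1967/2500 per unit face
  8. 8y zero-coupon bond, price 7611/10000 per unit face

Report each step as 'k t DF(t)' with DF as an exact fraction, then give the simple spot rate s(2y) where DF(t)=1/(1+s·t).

step 1 [1y] swap r/1=47/9953: DF=(1 − 47/9953·(0))/(1+47/9953) = 9953/10000 ≈ 0.995300
step 2 [2y] bond c/1=29/400: DF=(2180567/2000000 − 29/400·(0.995300))/(1+29/400) = 9493/10000 ≈ 0.949300
step 3 [3y] zero: DF = P = 9187/10000 ≈ 0.918700
step 4 [4y] swap r/1=1293/37340: DF=(1 − 1293/37340·(0.995300+0.949300+0.918700))/(1+1293/37340) = 8707/10000 ≈ 0.870700
step 5 [5y] swap r/1=1603/45737: DF=(1 − 1603/45737·(0.995300+0.949300+0.918700+0.870700))/(1+1603/45737) = 8397/10000 ≈ 0.839700
step 6 [6y] swap r/1=659/17920: DF=(1 − 659/17920·(0.995300+0.949300+0.918700+0.870700+0.839700))/(1+659/17920) = 8023/10000 ≈ 0.802300
step 7 [7y] zero: DF = P = 1967/2500 ≈ 0.786800
step 8 [8y] zero: DF = P = 7611/10000 ≈ 0.761100

1 1 9953/10000
2 2 9493/10000
3 3 9187/10000
4 4 8707/10000
5 5 8397/10000
6 6 8023/10000
7 7 1967/2500
8 8 7611/10000
s(2y) = (1/(9493/10000) − 1)/(2) = 507/18986 ≈ 2.6704%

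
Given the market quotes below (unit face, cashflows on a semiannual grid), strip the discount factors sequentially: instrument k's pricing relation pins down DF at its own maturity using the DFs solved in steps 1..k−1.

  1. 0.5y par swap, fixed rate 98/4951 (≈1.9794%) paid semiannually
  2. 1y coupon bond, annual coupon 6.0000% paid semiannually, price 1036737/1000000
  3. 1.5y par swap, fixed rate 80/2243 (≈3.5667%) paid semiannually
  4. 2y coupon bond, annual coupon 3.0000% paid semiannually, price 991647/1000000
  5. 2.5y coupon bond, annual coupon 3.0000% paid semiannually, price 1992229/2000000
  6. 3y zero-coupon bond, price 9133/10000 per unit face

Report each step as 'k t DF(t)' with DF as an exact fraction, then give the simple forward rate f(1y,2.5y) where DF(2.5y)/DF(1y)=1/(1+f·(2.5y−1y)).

1 1/2 4951/5000
2 1 9777/10000
3 3/2 237/250
4 2 9339/10000
5 5/2 1849/2000
6 3 9133/10000
f(1y,2.5y) = ((9777/10000)/(1849/2000) − 1)/(3/2) = 1064/27735 ≈ 3.8363%

step 1 [0.5y] swap r/2=49/4951: DF=(1 − 49/4951·(0))/(1+49/4951) = 4951/5000 ≈ 0.990200
step 2 [1y] bond c/2=3/100: DF=(1036737/1000000 − 3/100·(0.990200))/(1+3/100) = 9777/10000 ≈ 0.977700
step 3 [1.5y] swap r/2=40/2243: DF=(1 − 40/2243·(0.990200+0.977700))/(1+40/2243) = 237/250 ≈ 0.948000
step 4 [2y] bond c/2=3/200: DF=(991647/1000000 − 3/200·(0.990200+0.977700+0.948000))/(1+3/200) = 9339/10000 ≈ 0.933900
step 5 [2.5y] bond c/2=3/200: DF=(1992229/2000000 − 3/200·(0.990200+0.977700+0.948000+0.933900))/(1+3/200) = 1849/2000 ≈ 0.924500
step 6 [3y] zero: DF = P = 9133/10000 ≈ 0.913300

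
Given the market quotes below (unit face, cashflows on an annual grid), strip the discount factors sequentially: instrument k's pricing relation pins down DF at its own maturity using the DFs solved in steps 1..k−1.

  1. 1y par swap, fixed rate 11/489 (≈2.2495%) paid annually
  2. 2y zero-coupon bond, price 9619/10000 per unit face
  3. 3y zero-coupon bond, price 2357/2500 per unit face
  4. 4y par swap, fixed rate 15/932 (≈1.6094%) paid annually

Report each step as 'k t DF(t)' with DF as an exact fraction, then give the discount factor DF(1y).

1 1 489/500
2 2 9619/10000
3 3 2357/2500
4 4 1877/2000
DF(1y) = 489/500 ≈ 0.978000

step 1 [1y] swap r/1=11/489: DF=(1 − 11/489·(0))/(1+11/489) = 489/500 ≈ 0.978000
step 2 [2y] zero: DF = P = 9619/10000 ≈ 0.961900
step 3 [3y] zero: DF = P = 2357/2500 ≈ 0.942800
step 4 [4y] swap r/1=15/932: DF=(1 − 15/932·(0.978000+0.961900+0.942800))/(1+15/932) = 1877/2000 ≈ 0.938500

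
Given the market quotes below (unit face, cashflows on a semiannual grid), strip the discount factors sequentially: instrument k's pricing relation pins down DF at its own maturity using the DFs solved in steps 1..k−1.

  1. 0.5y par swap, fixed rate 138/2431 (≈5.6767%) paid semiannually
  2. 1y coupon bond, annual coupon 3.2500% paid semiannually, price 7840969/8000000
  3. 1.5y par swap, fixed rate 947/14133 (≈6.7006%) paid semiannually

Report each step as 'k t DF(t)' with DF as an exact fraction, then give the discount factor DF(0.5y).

step 1 [0.5y] swap r/2=69/2431: DF=(1 − 69/2431·(0))/(1+69/2431) = 2431/2500 ≈ 0.972400
step 2 [1y] bond c/2=13/800: DF=(7840969/8000000 − 13/800·(0.972400))/(1+13/800) = 9489/10000 ≈ 0.948900
step 3 [1.5y] swap r/2=947/28266: DF=(1 − 947/28266·(0.972400+0.948900))/(1+947/28266) = 9053/10000 ≈ 0.905300

1 1/2 2431/2500
2 1 9489/10000
3 3/2 9053/10000
DF(0.5y) = 2431/2500 ≈ 0.972400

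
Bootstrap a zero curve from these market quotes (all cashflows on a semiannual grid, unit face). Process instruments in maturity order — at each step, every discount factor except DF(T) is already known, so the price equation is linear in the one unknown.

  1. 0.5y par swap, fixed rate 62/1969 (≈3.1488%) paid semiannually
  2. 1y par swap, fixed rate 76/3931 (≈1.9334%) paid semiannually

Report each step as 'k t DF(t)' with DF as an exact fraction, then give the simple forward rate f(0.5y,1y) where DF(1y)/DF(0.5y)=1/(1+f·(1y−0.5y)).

step 1 [0.5y] swap r/2=31/1969: DF=(1 − 31/1969·(0))/(1+31/1969) = 1969/2000 ≈ 0.984500
step 2 [1y] swap r/2=38/3931: DF=(1 − 38/3931·(0.984500))/(1+38/3931) = 981/1000 ≈ 0.981000

1 1/2 1969/2000
2 1 981/1000
f(0.5y,1y) = ((1969/2000)/(981/1000) − 1)/(1/2) = 7/981 ≈ 0.7136%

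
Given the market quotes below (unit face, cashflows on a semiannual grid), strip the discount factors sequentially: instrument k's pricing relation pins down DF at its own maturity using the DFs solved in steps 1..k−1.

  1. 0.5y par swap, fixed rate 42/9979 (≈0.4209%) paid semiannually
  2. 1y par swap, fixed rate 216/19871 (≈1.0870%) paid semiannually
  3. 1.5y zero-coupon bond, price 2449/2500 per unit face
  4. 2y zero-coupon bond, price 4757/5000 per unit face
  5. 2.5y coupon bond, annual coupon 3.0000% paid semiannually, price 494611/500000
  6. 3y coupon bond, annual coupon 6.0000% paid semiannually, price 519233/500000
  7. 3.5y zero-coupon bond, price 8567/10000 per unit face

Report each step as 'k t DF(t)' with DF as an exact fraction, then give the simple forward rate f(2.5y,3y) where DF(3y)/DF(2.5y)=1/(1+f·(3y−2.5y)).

1 1/2 9979/10000
2 1 2473/2500
3 3/2 2449/2500
4 2 4757/5000
5 5/2 9167/10000
6 3 4337/5000
7 7/2 8567/10000
f(2.5y,3y) = ((9167/10000)/(4337/5000) − 1)/(1/2) = 493/4337 ≈ 11.3673%

step 1 [0.5y] swap r/2=21/9979: DF=(1 − 21/9979·(0))/(1+21/9979) = 9979/10000 ≈ 0.997900
step 2 [1y] swap r/2=108/19871: DF=(1 − 108/19871·(0.997900))/(1+108/19871) = 2473/2500 ≈ 0.989200
step 3 [1.5y] zero: DF = P = 2449/2500 ≈ 0.979600
step 4 [2y] zero: DF = P = 4757/5000 ≈ 0.951400
step 5 [2.5y] bond c/2=3/200: DF=(494611/500000 − 3/200·(0.997900+0.989200+0.979600+0.951400))/(1+3/200) = 9167/10000 ≈ 0.916700
step 6 [3y] bond c/2=3/100: DF=(519233/500000 − 3/100·(0.997900+0.989200+0.979600+0.951400+0.916700))/(1+3/100) = 4337/5000 ≈ 0.867400
step 7 [3.5y] zero: DF = P = 8567/10000 ≈ 0.856700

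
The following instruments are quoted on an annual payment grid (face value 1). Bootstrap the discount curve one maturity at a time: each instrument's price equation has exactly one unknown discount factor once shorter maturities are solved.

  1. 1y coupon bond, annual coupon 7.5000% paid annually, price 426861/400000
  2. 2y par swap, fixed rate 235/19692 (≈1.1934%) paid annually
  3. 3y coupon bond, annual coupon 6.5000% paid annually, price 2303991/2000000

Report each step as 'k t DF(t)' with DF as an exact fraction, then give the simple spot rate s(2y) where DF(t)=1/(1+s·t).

step 1 [1y] bond c/1=3/40: DF=(426861/400000 − 3/40·(0))/(1+3/40) = 9927/10000 ≈ 0.992700
step 2 [2y] swap r/1=235/19692: DF=(1 − 235/19692·(0.992700))/(1+235/19692) = 1953/2000 ≈ 0.976500
step 3 [3y] bond c/1=13/200: DF=(2303991/2000000 − 13/200·(0.992700+0.976500))/(1+13/200) = 1923/2000 ≈ 0.961500

1 1 9927/10000
2 2 1953/2000
3 3 1923/2000
s(2y) = (1/(1953/2000) − 1)/(2) = 47/3906 ≈ 1.2033%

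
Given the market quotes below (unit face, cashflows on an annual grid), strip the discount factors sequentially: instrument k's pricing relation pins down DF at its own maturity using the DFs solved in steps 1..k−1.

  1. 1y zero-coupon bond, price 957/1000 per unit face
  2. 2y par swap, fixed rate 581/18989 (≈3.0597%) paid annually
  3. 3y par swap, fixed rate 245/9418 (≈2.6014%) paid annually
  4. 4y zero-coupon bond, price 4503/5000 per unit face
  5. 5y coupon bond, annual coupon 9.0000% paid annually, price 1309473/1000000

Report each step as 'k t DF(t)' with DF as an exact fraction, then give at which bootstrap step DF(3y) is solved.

1 1 957/1000
2 2 9419/10000
3 3 1853/2000
4 4 4503/5000
5 5 8937/10000
DF(3y) is solved at step 3

step 1 [1y] zero: DF = P = 957/1000 ≈ 0.957000
step 2 [2y] swap r/1=581/18989: DF=(1 − 581/18989·(0.957000))/(1+581/18989) = 9419/10000 ≈ 0.941900
step 3 [3y] swap r/1=245/9418: DF=(1 − 245/9418·(0.957000+0.941900))/(1+245/9418) = 1853/2000 ≈ 0.926500
step 4 [4y] zero: DF = P = 4503/5000 ≈ 0.900600
step 5 [5y] bond c/1=9/100: DF=(1309473/1000000 − 9/100·(0.957000+0.941900+0.926500+0.900600))/(1+9/100) = 8937/10000 ≈ 0.893700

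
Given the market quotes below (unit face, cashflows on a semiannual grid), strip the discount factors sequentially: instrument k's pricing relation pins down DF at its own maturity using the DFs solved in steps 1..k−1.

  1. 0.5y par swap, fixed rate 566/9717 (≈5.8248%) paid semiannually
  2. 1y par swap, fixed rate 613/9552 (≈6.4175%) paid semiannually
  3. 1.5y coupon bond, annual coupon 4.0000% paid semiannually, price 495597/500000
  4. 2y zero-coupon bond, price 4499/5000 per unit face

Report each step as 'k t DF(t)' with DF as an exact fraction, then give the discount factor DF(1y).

step 1 [0.5y] swap r/2=283/9717: DF=(1 − 283/9717·(0))/(1+283/9717) = 9717/10000 ≈ 0.971700
step 2 [1y] swap r/2=613/19104: DF=(1 − 613/19104·(0.971700))/(1+613/19104) = 9387/10000 ≈ 0.938700
step 3 [1.5y] bond c/2=1/50: DF=(495597/500000 − 1/50·(0.971700+0.938700))/(1+1/50) = 9343/10000 ≈ 0.934300
step 4 [2y] zero: DF = P = 4499/5000 ≈ 0.899800

1 1/2 9717/10000
2 1 9387/10000
3 3/2 9343/10000
4 2 4499/5000
DF(1y) = 9387/10000 ≈ 0.938700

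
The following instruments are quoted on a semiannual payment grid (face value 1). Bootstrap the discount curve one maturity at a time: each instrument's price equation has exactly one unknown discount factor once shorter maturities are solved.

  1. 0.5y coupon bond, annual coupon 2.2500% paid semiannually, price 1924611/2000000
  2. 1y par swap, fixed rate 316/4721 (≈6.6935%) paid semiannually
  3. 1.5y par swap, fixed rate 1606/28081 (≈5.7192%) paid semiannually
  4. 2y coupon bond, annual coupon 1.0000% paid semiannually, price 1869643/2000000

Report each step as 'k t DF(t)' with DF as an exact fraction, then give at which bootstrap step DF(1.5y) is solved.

1 1/2 2379/2500
2 1 1171/1250
3 3/2 9197/10000
4 2 4581/5000
DF(1.5y) is solved at step 3

step 1 [0.5y] bond c/2=9/800: DF=(1924611/2000000 − 9/800·(0))/(1+9/800) = 2379/2500 ≈ 0.951600
step 2 [1y] swap r/2=158/4721: DF=(1 − 158/4721·(0.951600))/(1+158/4721) = 1171/1250 ≈ 0.936800
step 3 [1.5y] swap r/2=803/28081: DF=(1 − 803/28081·(0.951600+0.936800))/(1+803/28081) = 9197/10000 ≈ 0.919700
step 4 [2y] bond c/2=1/200: DF=(1869643/2000000 − 1/200·(0.951600+0.936800+0.919700))/(1+1/200) = 4581/5000 ≈ 0.916200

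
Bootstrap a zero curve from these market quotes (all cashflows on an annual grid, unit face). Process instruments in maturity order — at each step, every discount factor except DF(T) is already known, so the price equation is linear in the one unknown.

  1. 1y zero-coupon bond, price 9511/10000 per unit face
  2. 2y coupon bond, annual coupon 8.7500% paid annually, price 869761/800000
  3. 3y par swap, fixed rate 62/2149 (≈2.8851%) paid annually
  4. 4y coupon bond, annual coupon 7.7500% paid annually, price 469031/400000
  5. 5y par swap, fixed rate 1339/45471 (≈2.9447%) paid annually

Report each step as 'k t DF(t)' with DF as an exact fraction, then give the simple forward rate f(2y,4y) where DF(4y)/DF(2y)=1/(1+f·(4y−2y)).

1 1 9511/10000
2 2 577/625
3 3 4597/5000
4 4 8873/10000
5 5 8661/10000
f(2y,4y) = ((577/625)/(8873/10000) − 1)/(2) = 359/17746 ≈ 2.0230%

step 1 [1y] zero: DF = P = 9511/10000 ≈ 0.951100
step 2 [2y] bond c/1=7/80: DF=(869761/800000 − 7/80·(0.951100))/(1+7/80) = 577/625 ≈ 0.923200
step 3 [3y] swap r/1=62/2149: DF=(1 − 62/2149·(0.951100+0.923200))/(1+62/2149) = 4597/5000 ≈ 0.919400
step 4 [4y] bond c/1=31/400: DF=(469031/400000 − 31/400·(0.951100+0.923200+0.919400))/(1+31/400) = 8873/10000 ≈ 0.887300
step 5 [5y] swap r/1=1339/45471: DF=(1 − 1339/45471·(0.951100+0.923200+0.919400+0.887300))/(1+1339/45471) = 8661/10000 ≈ 0.866100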